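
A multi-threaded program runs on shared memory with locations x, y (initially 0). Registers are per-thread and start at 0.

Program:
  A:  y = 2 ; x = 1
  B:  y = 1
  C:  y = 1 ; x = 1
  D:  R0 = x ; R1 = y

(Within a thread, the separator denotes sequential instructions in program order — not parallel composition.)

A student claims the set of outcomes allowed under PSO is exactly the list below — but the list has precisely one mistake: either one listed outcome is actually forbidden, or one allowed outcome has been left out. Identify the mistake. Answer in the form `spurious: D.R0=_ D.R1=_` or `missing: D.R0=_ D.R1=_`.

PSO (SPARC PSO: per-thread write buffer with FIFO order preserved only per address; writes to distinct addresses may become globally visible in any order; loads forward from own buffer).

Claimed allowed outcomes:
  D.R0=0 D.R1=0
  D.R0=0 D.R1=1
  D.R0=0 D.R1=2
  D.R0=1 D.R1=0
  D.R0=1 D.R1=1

missing: D.R0=1 D.R1=2

outcome vector order: (D.R0,D.R1)
[PSO] allowed = {(0,0) (0,1) (0,2) (1,0) (1,1) (1,2)}
PSO∖claimed = {(1,2)}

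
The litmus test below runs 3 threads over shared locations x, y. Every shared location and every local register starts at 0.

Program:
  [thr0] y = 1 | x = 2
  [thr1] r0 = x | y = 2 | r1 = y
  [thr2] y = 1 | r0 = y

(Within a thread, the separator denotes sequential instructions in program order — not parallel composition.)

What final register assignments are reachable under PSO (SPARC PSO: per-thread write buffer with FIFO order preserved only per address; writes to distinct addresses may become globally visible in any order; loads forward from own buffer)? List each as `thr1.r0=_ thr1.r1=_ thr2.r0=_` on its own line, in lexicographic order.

thr1.r0=0 thr1.r1=1 thr2.r0=1
thr1.r0=0 thr1.r1=1 thr2.r0=2
thr1.r0=0 thr1.r1=2 thr2.r0=1
thr1.r0=0 thr1.r1=2 thr2.r0=2
thr1.r0=2 thr1.r1=1 thr2.r0=1
thr1.r0=2 thr1.r1=1 thr2.r0=2
thr1.r0=2 thr1.r1=2 thr2.r0=1
thr1.r0=2 thr1.r1=2 thr2.r0=2

outcome vector order: (thr1.r0,thr1.r1,thr2.r0)
|PSO outcomes| = 8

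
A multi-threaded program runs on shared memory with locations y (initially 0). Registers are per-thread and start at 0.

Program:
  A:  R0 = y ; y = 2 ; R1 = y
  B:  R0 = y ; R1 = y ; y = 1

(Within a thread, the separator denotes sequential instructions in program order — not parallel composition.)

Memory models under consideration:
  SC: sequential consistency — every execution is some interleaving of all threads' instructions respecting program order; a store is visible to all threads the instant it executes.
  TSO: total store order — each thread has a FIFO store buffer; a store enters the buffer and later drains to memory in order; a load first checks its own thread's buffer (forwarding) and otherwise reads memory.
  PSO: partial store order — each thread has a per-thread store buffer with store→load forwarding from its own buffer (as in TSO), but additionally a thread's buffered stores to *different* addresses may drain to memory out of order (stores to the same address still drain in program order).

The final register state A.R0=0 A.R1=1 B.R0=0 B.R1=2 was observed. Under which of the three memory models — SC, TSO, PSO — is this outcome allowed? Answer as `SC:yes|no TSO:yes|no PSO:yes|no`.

outcome vector order: (A.R0,A.R1,B.R0,B.R1)
under SC → <0 1 0 0>, <0 1 0 2>, <0 1 2 2>, <0 2 0 0>, <0 2 0 2>, <0 2 2 2>, <1 2 0 0>
under TSO → <0 1 0 0>, <0 1 0 2>, <0 1 2 2>, <0 2 0 0>, <0 2 0 2>, <0 2 2 2>, <1 2 0 0>
under PSO → <0 1 0 0>, <0 1 0 2>, <0 1 2 2>, <0 2 0 0>, <0 2 0 2>, <0 2 2 2>, <1 2 0 0>
target <0 1 0 2> ∈ {SC,TSO,PSO}

SC:yes TSO:yes PSO:yes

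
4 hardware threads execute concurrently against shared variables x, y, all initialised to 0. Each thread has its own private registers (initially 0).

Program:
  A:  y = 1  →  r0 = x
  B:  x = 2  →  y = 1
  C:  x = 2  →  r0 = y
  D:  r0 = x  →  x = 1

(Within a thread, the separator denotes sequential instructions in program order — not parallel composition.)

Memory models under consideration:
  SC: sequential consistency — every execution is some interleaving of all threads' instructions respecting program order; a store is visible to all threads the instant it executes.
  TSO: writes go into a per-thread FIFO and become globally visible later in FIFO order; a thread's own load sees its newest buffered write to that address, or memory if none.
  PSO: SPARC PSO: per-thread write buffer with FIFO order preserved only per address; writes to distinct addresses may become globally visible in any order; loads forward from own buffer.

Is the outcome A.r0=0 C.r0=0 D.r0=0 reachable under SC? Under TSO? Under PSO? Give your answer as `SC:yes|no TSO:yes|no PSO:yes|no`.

SC:no TSO:yes PSO:yes

outcome vector order: (A.r0,C.r0,D.r0)
under SC → <0 1 0>; <0 1 2>; <1 0 0>; <1 0 2>; <1 1 0>; <1 1 2>; <2 0 0>; <2 0 2>; <2 1 0>; <2 1 2>
under TSO → <0 0 0>; <0 0 2>; <0 1 0>; <0 1 2>; <1 0 0>; <1 0 2>; <1 1 0>; <1 1 2>; <2 0 0>; <2 0 2>; <2 1 0>; <2 1 2>
under PSO → <0 0 0>; <0 0 2>; <0 1 0>; <0 1 2>; <1 0 0>; <1 0 2>; <1 1 0>; <1 1 2>; <2 0 0>; <2 0 2>; <2 1 0>; <2 1 2>
target <0 0 0> ∈ {TSO,PSO}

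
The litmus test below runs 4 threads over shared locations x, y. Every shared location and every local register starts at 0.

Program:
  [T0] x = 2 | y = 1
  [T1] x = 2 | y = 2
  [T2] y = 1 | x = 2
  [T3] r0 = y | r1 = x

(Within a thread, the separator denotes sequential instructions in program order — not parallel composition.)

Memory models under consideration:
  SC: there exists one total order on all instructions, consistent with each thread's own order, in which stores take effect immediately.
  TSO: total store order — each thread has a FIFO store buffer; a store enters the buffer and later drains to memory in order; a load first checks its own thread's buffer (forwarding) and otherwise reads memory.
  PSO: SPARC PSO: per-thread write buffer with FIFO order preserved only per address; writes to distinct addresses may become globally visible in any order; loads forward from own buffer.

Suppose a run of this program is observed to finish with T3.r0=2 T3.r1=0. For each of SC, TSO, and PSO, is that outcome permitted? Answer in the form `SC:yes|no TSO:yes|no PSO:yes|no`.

outcome vector order: (T3.r0,T3.r1)
SC (5): <0 0>, <0 2>, <1 0>, <1 2>, <2 2>
TSO (5): <0 0>, <0 2>, <1 0>, <1 2>, <2 2>
PSO (6): <0 0>, <0 2>, <1 0>, <1 2>, <2 0>, <2 2>
target <2 0> ∈ {PSO}

SC:no TSO:no PSO:yes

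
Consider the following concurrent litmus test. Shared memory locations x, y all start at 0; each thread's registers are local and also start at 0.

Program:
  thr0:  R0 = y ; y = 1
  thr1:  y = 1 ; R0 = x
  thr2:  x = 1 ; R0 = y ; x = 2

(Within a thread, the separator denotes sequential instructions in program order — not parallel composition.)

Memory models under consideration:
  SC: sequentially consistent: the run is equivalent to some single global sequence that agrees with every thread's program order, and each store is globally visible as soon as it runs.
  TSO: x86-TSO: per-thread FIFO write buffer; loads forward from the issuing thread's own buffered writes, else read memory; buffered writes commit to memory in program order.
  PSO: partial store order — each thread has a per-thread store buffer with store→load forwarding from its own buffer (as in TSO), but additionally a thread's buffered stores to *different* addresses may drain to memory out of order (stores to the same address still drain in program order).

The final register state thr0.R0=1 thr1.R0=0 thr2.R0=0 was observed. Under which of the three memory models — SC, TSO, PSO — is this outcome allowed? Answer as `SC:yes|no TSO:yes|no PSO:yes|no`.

SC:no TSO:yes PSO:yes

outcome vector order: (thr0.R0,thr1.R0,thr2.R0)
[SC] allowed = {001; 010; 011; 020; 021; 101; 110; 111; 120; 121}
[TSO] allowed = {000; 001; 010; 011; 020; 021; 100; 101; 110; 111; 120; 121}
[PSO] allowed = {000; 001; 010; 011; 020; 021; 100; 101; 110; 111; 120; 121}
target 100 ∈ {TSO,PSO}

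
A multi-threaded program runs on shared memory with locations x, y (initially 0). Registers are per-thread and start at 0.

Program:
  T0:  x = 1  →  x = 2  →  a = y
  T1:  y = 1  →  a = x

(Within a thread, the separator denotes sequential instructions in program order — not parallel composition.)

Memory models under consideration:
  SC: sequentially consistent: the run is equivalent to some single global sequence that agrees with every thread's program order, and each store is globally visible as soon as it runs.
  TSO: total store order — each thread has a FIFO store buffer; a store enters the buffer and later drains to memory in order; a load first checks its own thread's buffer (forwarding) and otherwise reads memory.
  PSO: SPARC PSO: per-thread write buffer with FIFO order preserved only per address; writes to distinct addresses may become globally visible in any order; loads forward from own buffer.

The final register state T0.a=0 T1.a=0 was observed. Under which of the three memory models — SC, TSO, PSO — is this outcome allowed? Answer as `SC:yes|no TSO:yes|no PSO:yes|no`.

outcome vector order: (T0.a,T1.a)
under SC → 0/2; 1/0; 1/1; 1/2
under TSO → 0/0; 0/1; 0/2; 1/0; 1/1; 1/2
under PSO → 0/0; 0/1; 0/2; 1/0; 1/1; 1/2
target 0/0 ∈ {TSO,PSO}

SC:no TSO:yes PSO:yes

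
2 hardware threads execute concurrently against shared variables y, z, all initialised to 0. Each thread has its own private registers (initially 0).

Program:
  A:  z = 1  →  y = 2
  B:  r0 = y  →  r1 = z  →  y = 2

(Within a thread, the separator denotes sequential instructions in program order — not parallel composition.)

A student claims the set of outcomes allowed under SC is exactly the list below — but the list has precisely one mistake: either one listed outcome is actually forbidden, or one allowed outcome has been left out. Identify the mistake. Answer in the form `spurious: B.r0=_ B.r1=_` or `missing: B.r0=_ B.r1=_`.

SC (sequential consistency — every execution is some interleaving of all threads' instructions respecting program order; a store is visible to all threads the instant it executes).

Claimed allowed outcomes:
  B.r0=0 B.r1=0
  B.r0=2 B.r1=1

missing: B.r0=0 B.r1=1

outcome vector order: (B.r0,B.r1)
under SC → <0 0> <0 1> <2 1>
SC∖claimed = {<0 1>}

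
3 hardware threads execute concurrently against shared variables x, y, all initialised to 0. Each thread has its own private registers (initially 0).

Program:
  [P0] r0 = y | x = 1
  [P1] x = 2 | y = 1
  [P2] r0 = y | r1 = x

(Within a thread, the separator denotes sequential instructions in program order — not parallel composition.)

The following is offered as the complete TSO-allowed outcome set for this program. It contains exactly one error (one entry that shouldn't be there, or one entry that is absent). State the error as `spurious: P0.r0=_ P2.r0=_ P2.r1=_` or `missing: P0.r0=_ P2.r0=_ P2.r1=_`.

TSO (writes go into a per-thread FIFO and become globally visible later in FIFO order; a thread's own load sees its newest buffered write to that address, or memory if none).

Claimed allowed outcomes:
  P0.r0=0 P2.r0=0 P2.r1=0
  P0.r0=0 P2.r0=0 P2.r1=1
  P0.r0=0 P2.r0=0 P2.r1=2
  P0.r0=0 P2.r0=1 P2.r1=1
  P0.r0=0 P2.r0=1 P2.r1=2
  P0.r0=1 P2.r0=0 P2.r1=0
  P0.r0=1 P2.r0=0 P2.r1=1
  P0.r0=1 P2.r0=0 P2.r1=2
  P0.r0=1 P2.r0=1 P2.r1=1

outcome vector order: (P0.r0,P2.r0,P2.r1)
under TSO → 0/0/0; 0/0/1; 0/0/2; 0/1/1; 0/1/2; 1/0/0; 1/0/1; 1/0/2; 1/1/1; 1/1/2
TSO∖claimed = {1/1/2}

missing: P0.r0=1 P2.r0=1 P2.r1=2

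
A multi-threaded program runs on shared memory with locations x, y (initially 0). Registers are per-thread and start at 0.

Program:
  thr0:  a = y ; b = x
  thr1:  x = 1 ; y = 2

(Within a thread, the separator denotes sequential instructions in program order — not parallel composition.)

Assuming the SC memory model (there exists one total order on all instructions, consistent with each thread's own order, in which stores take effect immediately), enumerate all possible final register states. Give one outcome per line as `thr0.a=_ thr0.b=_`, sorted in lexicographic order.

thr0.a=0 thr0.b=0
thr0.a=0 thr0.b=1
thr0.a=2 thr0.b=1

outcome vector order: (thr0.a,thr0.b)
|SC outcomes| = 3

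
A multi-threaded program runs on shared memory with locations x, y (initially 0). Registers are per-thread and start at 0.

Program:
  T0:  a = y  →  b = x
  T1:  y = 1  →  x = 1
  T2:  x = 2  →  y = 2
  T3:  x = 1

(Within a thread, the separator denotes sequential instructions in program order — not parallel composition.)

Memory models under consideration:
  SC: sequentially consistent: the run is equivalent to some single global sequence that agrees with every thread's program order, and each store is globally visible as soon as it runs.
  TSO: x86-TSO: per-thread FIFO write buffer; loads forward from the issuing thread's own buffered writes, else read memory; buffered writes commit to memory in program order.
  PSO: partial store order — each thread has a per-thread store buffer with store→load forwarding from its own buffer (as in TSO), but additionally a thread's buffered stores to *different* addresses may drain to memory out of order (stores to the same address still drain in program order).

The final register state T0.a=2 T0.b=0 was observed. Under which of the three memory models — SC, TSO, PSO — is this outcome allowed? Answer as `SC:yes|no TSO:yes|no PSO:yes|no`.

SC:no TSO:no PSO:yes

outcome vector order: (T0.a,T0.b)
SC (8): 00; 01; 02; 10; 11; 12; 21; 22
TSO (8): 00; 01; 02; 10; 11; 12; 21; 22
PSO (9): 00; 01; 02; 10; 11; 12; 20; 21; 22
target 20 ∈ {PSO}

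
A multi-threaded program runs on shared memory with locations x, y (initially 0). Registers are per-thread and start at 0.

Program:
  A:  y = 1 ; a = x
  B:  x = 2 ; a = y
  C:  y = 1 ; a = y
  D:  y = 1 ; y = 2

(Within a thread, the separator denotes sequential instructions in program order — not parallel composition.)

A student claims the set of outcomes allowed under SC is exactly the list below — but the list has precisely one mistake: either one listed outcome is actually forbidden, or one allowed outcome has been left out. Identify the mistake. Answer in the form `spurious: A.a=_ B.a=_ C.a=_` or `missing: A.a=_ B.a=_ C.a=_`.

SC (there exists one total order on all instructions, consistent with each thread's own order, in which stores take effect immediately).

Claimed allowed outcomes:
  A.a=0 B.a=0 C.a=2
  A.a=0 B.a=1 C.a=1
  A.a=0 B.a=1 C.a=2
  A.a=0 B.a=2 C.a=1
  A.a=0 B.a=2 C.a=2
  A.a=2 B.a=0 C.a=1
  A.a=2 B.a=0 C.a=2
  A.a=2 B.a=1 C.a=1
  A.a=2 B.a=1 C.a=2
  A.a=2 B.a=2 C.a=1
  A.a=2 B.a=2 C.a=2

outcome vector order: (A.a,B.a,C.a)
under SC → 0/1/1, 0/1/2, 0/2/1, 0/2/2, 2/0/1, 2/0/2, 2/1/1, 2/1/2, 2/2/1, 2/2/2
claimed∖SC = {0/0/2}

spurious: A.a=0 B.a=0 C.a=2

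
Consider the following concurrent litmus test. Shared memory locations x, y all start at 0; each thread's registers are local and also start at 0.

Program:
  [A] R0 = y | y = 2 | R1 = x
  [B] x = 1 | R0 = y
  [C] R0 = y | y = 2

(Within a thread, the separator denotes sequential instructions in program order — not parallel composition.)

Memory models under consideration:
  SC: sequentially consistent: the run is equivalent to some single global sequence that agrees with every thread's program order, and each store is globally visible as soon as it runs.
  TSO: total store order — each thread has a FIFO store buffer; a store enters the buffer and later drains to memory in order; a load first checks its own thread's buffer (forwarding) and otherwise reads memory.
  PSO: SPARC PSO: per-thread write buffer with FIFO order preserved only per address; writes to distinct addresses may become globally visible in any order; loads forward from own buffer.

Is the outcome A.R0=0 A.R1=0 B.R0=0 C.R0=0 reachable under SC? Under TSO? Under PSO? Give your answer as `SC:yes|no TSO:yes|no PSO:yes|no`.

SC:no TSO:yes PSO:yes

outcome vector order: (A.R0,A.R1,B.R0,C.R0)
SC (9): 0020; 0022; 0100; 0102; 0120; 0122; 2020; 2100; 2120
TSO (12): 0000; 0002; 0020; 0022; 0100; 0102; 0120; 0122; 2000; 2020; 2100; 2120
PSO (12): 0000; 0002; 0020; 0022; 0100; 0102; 0120; 0122; 2000; 2020; 2100; 2120
target 0000 ∈ {TSO,PSO}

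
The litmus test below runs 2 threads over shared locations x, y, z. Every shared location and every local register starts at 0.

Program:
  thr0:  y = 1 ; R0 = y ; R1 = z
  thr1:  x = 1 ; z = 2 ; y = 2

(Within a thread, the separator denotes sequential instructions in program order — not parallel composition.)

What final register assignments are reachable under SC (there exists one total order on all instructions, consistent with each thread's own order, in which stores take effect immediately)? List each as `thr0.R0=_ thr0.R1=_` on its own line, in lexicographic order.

thr0.R0=1 thr0.R1=0
thr0.R0=1 thr0.R1=2
thr0.R0=2 thr0.R1=2

outcome vector order: (thr0.R0,thr0.R1)
|SC outcomes| = 3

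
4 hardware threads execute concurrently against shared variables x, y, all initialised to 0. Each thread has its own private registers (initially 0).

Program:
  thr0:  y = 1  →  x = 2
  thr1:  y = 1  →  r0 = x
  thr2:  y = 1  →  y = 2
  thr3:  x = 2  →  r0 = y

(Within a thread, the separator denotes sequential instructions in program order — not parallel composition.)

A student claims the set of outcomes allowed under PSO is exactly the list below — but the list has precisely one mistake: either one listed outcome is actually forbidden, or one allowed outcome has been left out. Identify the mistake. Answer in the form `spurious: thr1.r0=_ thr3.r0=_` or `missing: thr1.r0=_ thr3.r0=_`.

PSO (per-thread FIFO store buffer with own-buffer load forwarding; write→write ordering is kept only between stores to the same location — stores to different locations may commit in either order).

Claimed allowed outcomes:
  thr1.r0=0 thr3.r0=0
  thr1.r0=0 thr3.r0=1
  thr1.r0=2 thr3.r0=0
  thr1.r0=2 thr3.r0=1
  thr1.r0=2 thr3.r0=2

missing: thr1.r0=0 thr3.r0=2

outcome vector order: (thr1.r0,thr3.r0)
PSO (6): 0/0, 0/1, 0/2, 2/0, 2/1, 2/2
PSO∖claimed = {0/2}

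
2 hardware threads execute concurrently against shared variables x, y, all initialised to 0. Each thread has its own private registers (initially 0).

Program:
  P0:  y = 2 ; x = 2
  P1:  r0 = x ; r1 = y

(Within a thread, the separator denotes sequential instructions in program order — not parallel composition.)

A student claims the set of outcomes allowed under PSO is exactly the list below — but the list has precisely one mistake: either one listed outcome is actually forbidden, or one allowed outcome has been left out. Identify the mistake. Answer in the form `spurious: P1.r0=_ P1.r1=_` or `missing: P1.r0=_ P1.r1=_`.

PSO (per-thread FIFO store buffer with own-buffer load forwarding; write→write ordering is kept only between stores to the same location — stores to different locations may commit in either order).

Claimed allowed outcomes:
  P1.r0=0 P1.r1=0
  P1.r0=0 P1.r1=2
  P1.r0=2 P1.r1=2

missing: P1.r0=2 P1.r1=0

outcome vector order: (P1.r0,P1.r1)
PSO: 4 outcomes — {0/0, 0/2, 2/0, 2/2}
PSO∖claimed = {2/0}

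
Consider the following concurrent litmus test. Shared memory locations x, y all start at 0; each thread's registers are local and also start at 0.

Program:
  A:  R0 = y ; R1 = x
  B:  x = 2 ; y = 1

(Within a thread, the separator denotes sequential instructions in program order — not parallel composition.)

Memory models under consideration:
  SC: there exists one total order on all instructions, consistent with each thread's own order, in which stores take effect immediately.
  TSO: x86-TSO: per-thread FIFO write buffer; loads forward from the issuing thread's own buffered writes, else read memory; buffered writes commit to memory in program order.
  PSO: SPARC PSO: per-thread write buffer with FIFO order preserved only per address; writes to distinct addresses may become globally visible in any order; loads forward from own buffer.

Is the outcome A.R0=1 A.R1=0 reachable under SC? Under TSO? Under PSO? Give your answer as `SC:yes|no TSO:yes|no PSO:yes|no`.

outcome vector order: (A.R0,A.R1)
SC (3): <0 0> <0 2> <1 2>
TSO (3): <0 0> <0 2> <1 2>
PSO (4): <0 0> <0 2> <1 0> <1 2>
target <1 0> ∈ {PSO}

SC:no TSO:no PSO:yes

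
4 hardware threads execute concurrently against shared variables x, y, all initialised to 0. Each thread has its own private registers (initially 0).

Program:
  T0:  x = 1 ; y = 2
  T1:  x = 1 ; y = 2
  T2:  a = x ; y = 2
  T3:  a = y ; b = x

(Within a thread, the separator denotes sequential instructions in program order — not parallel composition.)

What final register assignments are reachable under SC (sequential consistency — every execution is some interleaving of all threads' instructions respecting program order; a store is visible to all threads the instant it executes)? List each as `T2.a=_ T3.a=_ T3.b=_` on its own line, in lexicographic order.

T2.a=0 T3.a=0 T3.b=0
T2.a=0 T3.a=0 T3.b=1
T2.a=0 T3.a=2 T3.b=0
T2.a=0 T3.a=2 T3.b=1
T2.a=1 T3.a=0 T3.b=0
T2.a=1 T3.a=0 T3.b=1
T2.a=1 T3.a=2 T3.b=1

outcome vector order: (T2.a,T3.a,T3.b)
|SC outcomes| = 7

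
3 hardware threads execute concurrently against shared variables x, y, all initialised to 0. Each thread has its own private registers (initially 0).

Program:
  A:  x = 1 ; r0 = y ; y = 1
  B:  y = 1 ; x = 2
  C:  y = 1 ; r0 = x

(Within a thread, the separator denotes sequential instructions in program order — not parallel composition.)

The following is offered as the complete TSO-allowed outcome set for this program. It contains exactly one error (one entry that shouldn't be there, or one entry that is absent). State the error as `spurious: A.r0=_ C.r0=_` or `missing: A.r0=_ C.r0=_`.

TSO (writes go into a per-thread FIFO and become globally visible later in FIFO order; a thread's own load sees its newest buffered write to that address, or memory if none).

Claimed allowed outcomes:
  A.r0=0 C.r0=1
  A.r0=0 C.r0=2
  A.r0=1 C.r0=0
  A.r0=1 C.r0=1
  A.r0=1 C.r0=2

missing: A.r0=0 C.r0=0

outcome vector order: (A.r0,C.r0)
TSO: 6 outcomes — {0/0, 0/1, 0/2, 1/0, 1/1, 1/2}
TSO∖claimed = {0/0}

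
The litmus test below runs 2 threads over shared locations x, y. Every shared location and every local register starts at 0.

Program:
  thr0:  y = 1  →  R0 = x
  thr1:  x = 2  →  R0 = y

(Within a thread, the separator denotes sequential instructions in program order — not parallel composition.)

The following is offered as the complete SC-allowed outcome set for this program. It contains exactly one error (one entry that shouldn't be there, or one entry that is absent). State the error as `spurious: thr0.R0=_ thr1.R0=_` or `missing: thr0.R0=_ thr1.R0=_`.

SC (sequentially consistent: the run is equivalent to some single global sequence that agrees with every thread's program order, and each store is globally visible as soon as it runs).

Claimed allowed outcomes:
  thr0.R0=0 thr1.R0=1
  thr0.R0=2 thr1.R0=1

missing: thr0.R0=2 thr1.R0=0

outcome vector order: (thr0.R0,thr1.R0)
under SC → (0,1); (2,0); (2,1)
SC∖claimed = {(2,0)}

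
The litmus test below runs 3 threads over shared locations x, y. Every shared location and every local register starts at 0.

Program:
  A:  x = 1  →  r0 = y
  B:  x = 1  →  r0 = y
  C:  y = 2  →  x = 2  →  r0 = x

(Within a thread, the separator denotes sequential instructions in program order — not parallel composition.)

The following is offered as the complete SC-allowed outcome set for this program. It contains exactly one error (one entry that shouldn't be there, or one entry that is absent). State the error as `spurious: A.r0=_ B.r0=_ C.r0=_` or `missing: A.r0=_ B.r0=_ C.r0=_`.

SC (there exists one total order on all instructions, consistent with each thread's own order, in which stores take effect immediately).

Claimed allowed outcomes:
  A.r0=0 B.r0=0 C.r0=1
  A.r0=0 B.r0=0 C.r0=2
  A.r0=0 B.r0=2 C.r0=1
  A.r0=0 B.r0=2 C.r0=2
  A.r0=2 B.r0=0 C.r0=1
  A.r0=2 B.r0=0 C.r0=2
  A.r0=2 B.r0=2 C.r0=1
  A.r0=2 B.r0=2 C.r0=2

spurious: A.r0=0 B.r0=0 C.r0=1

outcome vector order: (A.r0,B.r0,C.r0)
under SC → 002, 021, 022, 201, 202, 221, 222
claimed∖SC = {001}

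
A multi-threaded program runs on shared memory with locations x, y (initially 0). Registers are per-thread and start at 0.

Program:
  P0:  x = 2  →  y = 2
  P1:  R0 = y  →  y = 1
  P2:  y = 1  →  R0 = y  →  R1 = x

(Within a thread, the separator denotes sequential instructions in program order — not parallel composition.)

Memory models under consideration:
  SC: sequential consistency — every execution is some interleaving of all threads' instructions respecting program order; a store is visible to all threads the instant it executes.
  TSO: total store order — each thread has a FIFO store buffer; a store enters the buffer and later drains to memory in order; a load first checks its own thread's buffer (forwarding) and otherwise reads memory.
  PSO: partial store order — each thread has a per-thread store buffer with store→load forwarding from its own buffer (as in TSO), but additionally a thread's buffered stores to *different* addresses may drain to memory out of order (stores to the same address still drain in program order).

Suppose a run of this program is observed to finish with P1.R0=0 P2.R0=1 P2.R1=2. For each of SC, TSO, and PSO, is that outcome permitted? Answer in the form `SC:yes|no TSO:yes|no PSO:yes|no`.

outcome vector order: (P1.R0,P2.R0,P2.R1)
under SC → 0/1/0; 0/1/2; 0/2/2; 1/1/0; 1/1/2; 1/2/2; 2/1/0; 2/1/2; 2/2/2
under TSO → 0/1/0; 0/1/2; 0/2/2; 1/1/0; 1/1/2; 1/2/2; 2/1/0; 2/1/2; 2/2/2
under PSO → 0/1/0; 0/1/2; 0/2/0; 0/2/2; 1/1/0; 1/1/2; 1/2/0; 1/2/2; 2/1/0; 2/1/2; 2/2/0; 2/2/2
target 0/1/2 ∈ {SC,TSO,PSO}

SC:yes TSO:yes PSO:yes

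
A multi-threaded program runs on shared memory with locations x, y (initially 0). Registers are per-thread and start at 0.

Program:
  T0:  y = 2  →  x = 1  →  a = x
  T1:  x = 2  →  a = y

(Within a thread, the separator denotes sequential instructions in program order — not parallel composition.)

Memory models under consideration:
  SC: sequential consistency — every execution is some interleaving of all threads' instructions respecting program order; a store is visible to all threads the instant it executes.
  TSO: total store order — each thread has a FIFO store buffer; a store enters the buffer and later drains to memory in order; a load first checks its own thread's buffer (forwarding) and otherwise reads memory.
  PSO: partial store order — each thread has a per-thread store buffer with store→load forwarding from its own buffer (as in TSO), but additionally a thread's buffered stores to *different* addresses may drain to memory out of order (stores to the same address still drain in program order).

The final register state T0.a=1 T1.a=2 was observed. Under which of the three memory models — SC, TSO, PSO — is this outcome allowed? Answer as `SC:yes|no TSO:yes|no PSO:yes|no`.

SC:yes TSO:yes PSO:yes

outcome vector order: (T0.a,T1.a)
under SC → <1 0> <1 2> <2 2>
under TSO → <1 0> <1 2> <2 0> <2 2>
under PSO → <1 0> <1 2> <2 0> <2 2>
target <1 2> ∈ {SC,TSO,PSO}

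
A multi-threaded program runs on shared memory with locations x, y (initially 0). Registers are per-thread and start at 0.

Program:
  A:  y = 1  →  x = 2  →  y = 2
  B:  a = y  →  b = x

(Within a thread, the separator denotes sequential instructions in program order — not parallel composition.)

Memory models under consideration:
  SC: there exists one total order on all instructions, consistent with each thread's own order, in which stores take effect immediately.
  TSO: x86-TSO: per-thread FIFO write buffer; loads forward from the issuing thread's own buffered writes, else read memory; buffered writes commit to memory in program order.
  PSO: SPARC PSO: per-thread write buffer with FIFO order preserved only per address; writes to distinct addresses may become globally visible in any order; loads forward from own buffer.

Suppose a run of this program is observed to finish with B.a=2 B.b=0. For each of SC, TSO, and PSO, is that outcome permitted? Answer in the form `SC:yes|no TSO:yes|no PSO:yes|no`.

outcome vector order: (B.a,B.b)
SC: 5 outcomes — {0/0, 0/2, 1/0, 1/2, 2/2}
TSO: 5 outcomes — {0/0, 0/2, 1/0, 1/2, 2/2}
PSO: 6 outcomes — {0/0, 0/2, 1/0, 1/2, 2/0, 2/2}
target 2/0 ∈ {PSO}

SC:no TSO:no PSO:yes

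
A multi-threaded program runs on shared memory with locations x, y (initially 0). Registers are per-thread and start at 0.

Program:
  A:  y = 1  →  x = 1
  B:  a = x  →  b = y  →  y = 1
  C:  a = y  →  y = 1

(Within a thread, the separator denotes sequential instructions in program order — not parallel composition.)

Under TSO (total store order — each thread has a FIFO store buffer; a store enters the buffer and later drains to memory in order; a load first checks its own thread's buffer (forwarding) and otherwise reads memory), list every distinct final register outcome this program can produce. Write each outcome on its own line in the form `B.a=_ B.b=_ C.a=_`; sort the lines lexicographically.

outcome vector order: (B.a,B.b,C.a)
|TSO outcomes| = 6

B.a=0 B.b=0 C.a=0
B.a=0 B.b=0 C.a=1
B.a=0 B.b=1 C.a=0
B.a=0 B.b=1 C.a=1
B.a=1 B.b=1 C.a=0
B.a=1 B.b=1 C.a=1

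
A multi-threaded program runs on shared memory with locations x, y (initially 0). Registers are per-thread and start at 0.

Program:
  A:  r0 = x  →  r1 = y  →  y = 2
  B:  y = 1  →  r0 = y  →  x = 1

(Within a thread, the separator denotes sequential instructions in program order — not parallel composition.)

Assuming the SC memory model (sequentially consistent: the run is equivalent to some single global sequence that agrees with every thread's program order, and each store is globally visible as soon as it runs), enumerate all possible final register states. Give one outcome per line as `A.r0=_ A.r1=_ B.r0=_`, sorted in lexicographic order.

A.r0=0 A.r1=0 B.r0=1
A.r0=0 A.r1=0 B.r0=2
A.r0=0 A.r1=1 B.r0=1
A.r0=0 A.r1=1 B.r0=2
A.r0=1 A.r1=1 B.r0=1

outcome vector order: (A.r0,A.r1,B.r0)
|SC outcomes| = 5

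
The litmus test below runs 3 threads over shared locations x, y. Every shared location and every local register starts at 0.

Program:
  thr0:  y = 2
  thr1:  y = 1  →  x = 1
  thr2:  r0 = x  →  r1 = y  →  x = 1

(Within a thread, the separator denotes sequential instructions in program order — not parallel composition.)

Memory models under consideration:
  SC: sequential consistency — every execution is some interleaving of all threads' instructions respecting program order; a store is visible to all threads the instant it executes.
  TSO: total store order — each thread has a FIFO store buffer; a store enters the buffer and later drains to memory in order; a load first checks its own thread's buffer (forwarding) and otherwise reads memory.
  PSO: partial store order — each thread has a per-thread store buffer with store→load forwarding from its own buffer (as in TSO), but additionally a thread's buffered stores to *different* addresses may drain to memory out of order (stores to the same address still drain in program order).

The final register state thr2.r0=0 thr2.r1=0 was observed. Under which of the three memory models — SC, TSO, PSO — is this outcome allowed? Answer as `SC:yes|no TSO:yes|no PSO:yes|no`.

outcome vector order: (thr2.r0,thr2.r1)
SC (5): <0 0> <0 1> <0 2> <1 1> <1 2>
TSO (5): <0 0> <0 1> <0 2> <1 1> <1 2>
PSO (6): <0 0> <0 1> <0 2> <1 0> <1 1> <1 2>
target <0 0> ∈ {SC,TSO,PSO}

SC:yes TSO:yes PSO:yes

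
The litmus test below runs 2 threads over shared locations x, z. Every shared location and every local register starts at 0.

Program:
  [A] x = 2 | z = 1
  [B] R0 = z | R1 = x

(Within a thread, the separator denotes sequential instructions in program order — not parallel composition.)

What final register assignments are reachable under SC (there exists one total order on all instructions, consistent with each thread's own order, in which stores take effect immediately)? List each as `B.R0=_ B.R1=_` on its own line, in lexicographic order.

outcome vector order: (B.R0,B.R1)
|SC outcomes| = 3

B.R0=0 B.R1=0
B.R0=0 B.R1=2
B.R0=1 B.R1=2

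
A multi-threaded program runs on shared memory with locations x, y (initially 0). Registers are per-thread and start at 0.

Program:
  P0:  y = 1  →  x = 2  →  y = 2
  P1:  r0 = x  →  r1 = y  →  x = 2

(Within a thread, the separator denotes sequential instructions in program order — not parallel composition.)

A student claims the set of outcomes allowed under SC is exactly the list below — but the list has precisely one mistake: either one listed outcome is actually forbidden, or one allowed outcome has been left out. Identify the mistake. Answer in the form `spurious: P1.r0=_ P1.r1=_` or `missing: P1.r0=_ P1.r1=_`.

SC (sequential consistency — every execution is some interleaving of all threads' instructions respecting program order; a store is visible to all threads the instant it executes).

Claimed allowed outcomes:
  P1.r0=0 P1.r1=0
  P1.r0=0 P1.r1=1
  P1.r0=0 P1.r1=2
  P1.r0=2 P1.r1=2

missing: P1.r0=2 P1.r1=1

outcome vector order: (P1.r0,P1.r1)
SC: 5 outcomes — {<0 0> <0 1> <0 2> <2 1> <2 2>}
SC∖claimed = {<2 1>}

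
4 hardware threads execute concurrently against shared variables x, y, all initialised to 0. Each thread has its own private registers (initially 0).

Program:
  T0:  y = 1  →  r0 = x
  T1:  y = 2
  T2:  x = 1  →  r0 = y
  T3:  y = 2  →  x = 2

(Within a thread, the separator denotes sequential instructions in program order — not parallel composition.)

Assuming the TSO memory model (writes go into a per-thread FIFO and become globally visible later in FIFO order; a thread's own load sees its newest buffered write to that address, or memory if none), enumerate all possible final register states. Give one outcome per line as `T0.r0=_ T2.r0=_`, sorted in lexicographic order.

T0.r0=0 T2.r0=0
T0.r0=0 T2.r0=1
T0.r0=0 T2.r0=2
T0.r0=1 T2.r0=0
T0.r0=1 T2.r0=1
T0.r0=1 T2.r0=2
T0.r0=2 T2.r0=0
T0.r0=2 T2.r0=1
T0.r0=2 T2.r0=2

outcome vector order: (T0.r0,T2.r0)
|TSO outcomes| = 9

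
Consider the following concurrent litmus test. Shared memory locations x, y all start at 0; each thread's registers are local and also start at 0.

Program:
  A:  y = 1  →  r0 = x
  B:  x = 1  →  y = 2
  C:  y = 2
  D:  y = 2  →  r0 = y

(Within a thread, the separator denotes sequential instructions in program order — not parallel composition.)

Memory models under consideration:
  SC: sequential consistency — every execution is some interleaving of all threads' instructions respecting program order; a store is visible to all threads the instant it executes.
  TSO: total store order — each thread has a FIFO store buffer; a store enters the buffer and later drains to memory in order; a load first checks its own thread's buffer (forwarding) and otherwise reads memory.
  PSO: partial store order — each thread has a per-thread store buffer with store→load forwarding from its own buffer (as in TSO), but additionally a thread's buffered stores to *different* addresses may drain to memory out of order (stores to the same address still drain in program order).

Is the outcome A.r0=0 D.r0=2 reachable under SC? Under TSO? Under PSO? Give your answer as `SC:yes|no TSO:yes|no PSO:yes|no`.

outcome vector order: (A.r0,D.r0)
SC: 4 outcomes — {(0,1) (0,2) (1,1) (1,2)}
TSO: 4 outcomes — {(0,1) (0,2) (1,1) (1,2)}
PSO: 4 outcomes — {(0,1) (0,2) (1,1) (1,2)}
target (0,2) ∈ {SC,TSO,PSO}

SC:yes TSO:yes PSO:yes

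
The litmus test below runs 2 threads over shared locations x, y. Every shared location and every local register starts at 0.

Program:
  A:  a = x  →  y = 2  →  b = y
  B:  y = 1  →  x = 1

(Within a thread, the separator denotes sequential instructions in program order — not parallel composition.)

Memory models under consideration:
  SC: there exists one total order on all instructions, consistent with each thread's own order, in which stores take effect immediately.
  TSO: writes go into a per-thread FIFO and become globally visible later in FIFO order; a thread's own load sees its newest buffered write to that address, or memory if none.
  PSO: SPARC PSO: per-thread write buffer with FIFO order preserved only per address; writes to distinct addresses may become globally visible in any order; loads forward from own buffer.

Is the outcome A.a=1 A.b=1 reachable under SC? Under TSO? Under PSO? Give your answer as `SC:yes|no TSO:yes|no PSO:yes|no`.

SC:no TSO:no PSO:yes

outcome vector order: (A.a,A.b)
under SC → (0,1); (0,2); (1,2)
under TSO → (0,1); (0,2); (1,2)
under PSO → (0,1); (0,2); (1,1); (1,2)
target (1,1) ∈ {PSO}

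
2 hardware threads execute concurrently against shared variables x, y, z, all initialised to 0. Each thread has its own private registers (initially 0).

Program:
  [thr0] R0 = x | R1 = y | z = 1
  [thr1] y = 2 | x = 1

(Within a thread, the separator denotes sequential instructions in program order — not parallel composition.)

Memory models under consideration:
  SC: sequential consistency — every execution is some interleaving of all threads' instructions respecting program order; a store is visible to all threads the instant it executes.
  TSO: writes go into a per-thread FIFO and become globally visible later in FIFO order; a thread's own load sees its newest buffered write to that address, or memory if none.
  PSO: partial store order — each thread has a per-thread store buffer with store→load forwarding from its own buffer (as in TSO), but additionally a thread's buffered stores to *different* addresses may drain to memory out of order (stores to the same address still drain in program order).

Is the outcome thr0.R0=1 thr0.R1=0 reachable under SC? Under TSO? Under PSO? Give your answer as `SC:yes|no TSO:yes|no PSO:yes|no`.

outcome vector order: (thr0.R0,thr0.R1)
SC: 3 outcomes — {00; 02; 12}
TSO: 3 outcomes — {00; 02; 12}
PSO: 4 outcomes — {00; 02; 10; 12}
target 10 ∈ {PSO}

SC:no TSO:no PSO:yes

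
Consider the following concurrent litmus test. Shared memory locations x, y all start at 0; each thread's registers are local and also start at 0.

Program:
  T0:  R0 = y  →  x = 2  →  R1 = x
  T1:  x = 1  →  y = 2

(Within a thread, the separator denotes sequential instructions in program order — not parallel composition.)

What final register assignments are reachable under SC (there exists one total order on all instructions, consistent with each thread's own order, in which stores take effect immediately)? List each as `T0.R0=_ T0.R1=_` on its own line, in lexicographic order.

T0.R0=0 T0.R1=1
T0.R0=0 T0.R1=2
T0.R0=2 T0.R1=2

outcome vector order: (T0.R0,T0.R1)
|SC outcomes| = 3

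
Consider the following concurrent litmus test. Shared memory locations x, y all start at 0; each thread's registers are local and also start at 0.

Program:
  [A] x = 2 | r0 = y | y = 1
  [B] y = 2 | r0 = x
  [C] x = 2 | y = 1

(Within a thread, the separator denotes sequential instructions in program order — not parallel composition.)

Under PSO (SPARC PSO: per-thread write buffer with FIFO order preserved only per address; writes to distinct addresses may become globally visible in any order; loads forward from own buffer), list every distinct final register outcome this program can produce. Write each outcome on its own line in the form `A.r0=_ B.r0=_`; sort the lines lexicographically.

A.r0=0 B.r0=0
A.r0=0 B.r0=2
A.r0=1 B.r0=0
A.r0=1 B.r0=2
A.r0=2 B.r0=0
A.r0=2 B.r0=2

outcome vector order: (A.r0,B.r0)
|PSO outcomes| = 6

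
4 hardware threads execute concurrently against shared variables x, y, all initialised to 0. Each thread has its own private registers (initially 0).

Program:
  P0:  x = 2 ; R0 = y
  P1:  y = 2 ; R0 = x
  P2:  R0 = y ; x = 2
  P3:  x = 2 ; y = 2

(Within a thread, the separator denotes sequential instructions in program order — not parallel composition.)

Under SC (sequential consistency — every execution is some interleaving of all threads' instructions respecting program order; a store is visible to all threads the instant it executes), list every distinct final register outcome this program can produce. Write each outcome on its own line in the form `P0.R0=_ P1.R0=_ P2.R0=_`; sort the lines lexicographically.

P0.R0=0 P1.R0=2 P2.R0=0
P0.R0=0 P1.R0=2 P2.R0=2
P0.R0=2 P1.R0=0 P2.R0=0
P0.R0=2 P1.R0=0 P2.R0=2
P0.R0=2 P1.R0=2 P2.R0=0
P0.R0=2 P1.R0=2 P2.R0=2

outcome vector order: (P0.R0,P1.R0,P2.R0)
|SC outcomes| = 6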